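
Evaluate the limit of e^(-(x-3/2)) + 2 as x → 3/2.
Direct substitution at x = 3/2 gives 3.

Final answer: 3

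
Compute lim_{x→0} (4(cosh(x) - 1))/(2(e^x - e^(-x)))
Both numerator and denominator → 0 as x → 0; this is a 0/0 indeterminate form.
Expand each to leading order near x = 0: numerator ~ 2·x^2, denominator ~ 4·x.
The limit of the ratio is 0.

Final answer: 0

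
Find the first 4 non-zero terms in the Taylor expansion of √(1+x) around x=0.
x^3/16 - x^2/8 + x/2 + 1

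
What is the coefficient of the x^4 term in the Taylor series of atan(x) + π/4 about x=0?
Expand to order 4: atan(x) + π/4 = -x^3/3 + x + π/4 + O(x^5).
The coefficient of x^4 is 0.

Final answer: 0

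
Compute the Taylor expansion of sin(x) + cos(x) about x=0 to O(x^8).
-x^7/5040 - x^6/720 + x^5/120 + x^4/24 - x^3/6 - x^2/2 + x + 1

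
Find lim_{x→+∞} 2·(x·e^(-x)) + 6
Evaluate the dominant behaviour as x → +∞; each term tends to a finite value or vanishes.
Limit = 6.

Final answer: 6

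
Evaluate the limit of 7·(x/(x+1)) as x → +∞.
Evaluate the dominant behaviour as x → +∞; each term tends to a finite value or vanishes.
Limit = 7.

Final answer: 7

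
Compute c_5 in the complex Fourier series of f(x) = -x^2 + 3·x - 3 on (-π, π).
Compute the real Fourier coefficients first: a_5 = 4/25, b_5 = 6/5.
Then c_5 = (a_5 − i·b_5)/2 = 2/25 - 3·i/5.

Final answer: 2/25 - 3·i/5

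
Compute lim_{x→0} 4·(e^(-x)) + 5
Direct substitution at x = 0 gives 9.

Final answer: 9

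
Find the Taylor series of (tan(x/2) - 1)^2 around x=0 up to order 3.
-x^3/12 + x^2/4 - x + 1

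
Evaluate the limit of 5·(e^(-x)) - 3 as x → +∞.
Evaluate the dominant behaviour as x → +∞; each term tends to a finite value or vanishes.
Limit = -3.

Final answer: -3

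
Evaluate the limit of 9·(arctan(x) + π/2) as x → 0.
Direct substitution at x = 0 gives 9·π/2.

Final answer: 9·π/2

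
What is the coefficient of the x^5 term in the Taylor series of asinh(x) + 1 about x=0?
Expand to order 5: asinh(x) + 1 = 3·x^5/40 - x^3/6 + x + 1 + O(x^6).
The coefficient of x^5 is 3/40.

Final answer: 3/40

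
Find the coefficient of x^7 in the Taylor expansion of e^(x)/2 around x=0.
Expand to order 7: e^(x)/2 = x^7/10080 + x^6/1440 + x^5/240 + x^4/48 + x^3/12 + x^2/4 + x/2 + 1/2 + O(x^8).
The coefficient of x^7 is 1/10080.

Final answer: 1/10080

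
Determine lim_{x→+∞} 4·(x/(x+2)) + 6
Evaluate the dominant behaviour as x → +∞; each term tends to a finite value or vanishes.
Limit = 10.

Final answer: 10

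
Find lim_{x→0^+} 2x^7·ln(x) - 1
The product is a 0·∞ indeterminate form at x → 0⁺.
Rewrite the product as 2·ln(x) / x^(-7) and apply L'Hôpital, or use the standard hierarchy x^(-7) ≫ |ln x| as x → 0⁺.
The indeterminate product → 0, so the limit = -1.

Final answer: -1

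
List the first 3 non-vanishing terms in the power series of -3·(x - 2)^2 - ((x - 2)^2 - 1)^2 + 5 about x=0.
-25·x^2 + 36·x - 16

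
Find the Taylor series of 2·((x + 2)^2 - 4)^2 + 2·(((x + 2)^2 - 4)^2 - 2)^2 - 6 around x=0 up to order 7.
32·x^7 + 192·x^6 + 512·x^5 + 506·x^4 - 48·x^3 - 96·x^2 + 2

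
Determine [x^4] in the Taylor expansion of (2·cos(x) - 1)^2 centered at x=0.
Expand to order 4: (2·cos(x) - 1)^2 = 7·x^4/6 - 2·x^2 + 1 + O(x^5).
The coefficient of x^4 is 7/6.

Final answer: 7/6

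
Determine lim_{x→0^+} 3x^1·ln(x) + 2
The product is a 0·∞ indeterminate form at x → 0⁺.
Rewrite the product as 3·ln(x) / x^(-1) and apply L'Hôpital, or use the standard hierarchy x^(-1) ≫ |ln x| as x → 0⁺.
The indeterminate product → 0, so the limit = 2.

Final answer: 2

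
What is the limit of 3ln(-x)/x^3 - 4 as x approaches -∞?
The quotient is an ∞/∞ indeterminate form as x → -∞.
Compare growth rates of the dominant terms (exponentials ≫ polynomials ≫ logarithms), or apply L'Hôpital's rule; the quotient → 0.
Adding the constant: 0 - 4 = -4. Limit = -4.

Final answer: -4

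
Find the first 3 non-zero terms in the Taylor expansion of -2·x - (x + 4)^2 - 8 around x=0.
-x^2 - 10·x - 24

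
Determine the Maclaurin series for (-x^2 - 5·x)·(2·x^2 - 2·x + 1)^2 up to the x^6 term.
-4·x^6 - 12·x^5 + 32·x^4 - 36·x^3 + 19·x^2 - 5·x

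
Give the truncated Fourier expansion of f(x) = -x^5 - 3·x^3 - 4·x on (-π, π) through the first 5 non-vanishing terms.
(-212 - 2·π^4 + 34·π^2)·sin(x) + (-2·π^2 + 7 + π^4)·sin(2·x) + (-2·π^4/3 - 14·π^2/27 - 188/81)·sin(3·x) + (107/64 + 7·π^2/8 + π^4/2)·sin(4·x) + (-2·π^4/5 - 22·π^2/25 - 868/625)·sin(5·x)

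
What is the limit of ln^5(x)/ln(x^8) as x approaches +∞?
This is an ∞/∞ indeterminate form as x → +∞.
Write ln(x^8) = 8·ln(x), reducing the quotient to ln^4(x)/8 → ∞.
Limit = ∞.

Final answer: ∞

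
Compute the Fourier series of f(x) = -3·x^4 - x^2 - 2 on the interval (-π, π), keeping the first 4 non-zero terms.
(-140 + 24·π^2)·cos(x) + (8 - 6·π^2)·cos(2·x) + (-4/3 + 8·π^2/3)·cos(3·x) - 3·π^4/5 - π^2/3 - 2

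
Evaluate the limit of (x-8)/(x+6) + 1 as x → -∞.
Evaluate the dominant behaviour as x → -∞; each term tends to a finite value or vanishes.
Limit = 2.

Final answer: 2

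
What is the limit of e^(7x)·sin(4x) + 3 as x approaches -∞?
Evaluate the dominant behaviour as x → -∞; each term tends to a finite value or vanishes.
Limit = 3.

Final answer: 3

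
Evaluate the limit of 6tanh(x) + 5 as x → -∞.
Evaluate the dominant behaviour as x → -∞; each term tends to a finite value or vanishes.
Limit = -1.

Final answer: -1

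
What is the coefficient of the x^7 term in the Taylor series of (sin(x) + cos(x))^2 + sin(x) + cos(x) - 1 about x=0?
Expand to order 7: (sin(x) + cos(x))^2 + sin(x) + cos(x) - 1 = -43·x^7/1680 - x^6/720 + 11·x^5/40 + x^4/24 - 3·x^3/2 - x^2/2 + 3·x + 1 + O(x^8).
The coefficient of x^7 is -43/1680.

Final answer: -43/1680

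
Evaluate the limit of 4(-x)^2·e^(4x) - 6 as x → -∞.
The product is a 0·∞ indeterminate form at x → -∞.
Rewrite the product as 4(-x)^2 / e^(-4x) (an ∞/∞ form) and apply L'Hôpital, or use the standard hierarchy e^(4|x|) ≫ |(-x)^2| as x → -∞.
The indeterminate product → 0, so the limit = -6.

Final answer: -6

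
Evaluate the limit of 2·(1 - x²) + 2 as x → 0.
Direct substitution at x = 0 gives 4.

Final answer: 4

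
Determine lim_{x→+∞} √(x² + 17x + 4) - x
This is an ∞ − ∞ indeterminate form.
Multiply and divide by the conjugate √(x²+17x + 4) + x; the x² terms cancel, leaving (17x + 4)/(√(x²+17x + 4)+x) → 17/2.
Limit = 17/2.

Final answer: 17/2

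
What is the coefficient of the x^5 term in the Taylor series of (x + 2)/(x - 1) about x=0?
Expand to order 5: (x + 2)/(x - 1) = -3·x^5 - 3·x^4 - 3·x^3 - 3·x^2 - 3·x - 2 + O(x^6).
The coefficient of x^5 is -3.

Final answer: -3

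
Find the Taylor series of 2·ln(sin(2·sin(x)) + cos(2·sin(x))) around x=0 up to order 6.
-3472·x^6/45 + 1121·x^5/30 - 56·x^4/3 + 10·x^3 - 8·x^2 + 4·x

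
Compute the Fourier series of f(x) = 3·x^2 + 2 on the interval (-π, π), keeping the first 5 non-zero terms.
-12·cos(x) + 3·cos(2·x) - 4·cos(3·x)/3 + 3·cos(4·x)/4 + 2 + π^2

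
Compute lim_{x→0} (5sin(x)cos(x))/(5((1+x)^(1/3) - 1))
Both numerator and denominator → 0 as x → 0; this is a 0/0 indeterminate form.
Expand each to leading order near x = 0: numerator ~ 5·x, denominator ~ 5·x/3.
The limit of the ratio is 3.

Final answer: 3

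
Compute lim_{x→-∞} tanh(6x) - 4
Evaluate the dominant behaviour as x → -∞; each term tends to a finite value or vanishes.
Limit = -5.

Final answer: -5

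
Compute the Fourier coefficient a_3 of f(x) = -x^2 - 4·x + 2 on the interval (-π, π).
a_3 = (1/π) ∫_{-π}^{π} f(x)·cos(3x) dx.
Evaluate the integral (use parity and integration by parts as needed): a_3 = 4/9.

Final answer: 4/9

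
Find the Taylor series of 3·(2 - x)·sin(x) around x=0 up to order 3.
-x^3 - 3·x^2 + 6·x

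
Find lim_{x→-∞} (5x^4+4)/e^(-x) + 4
The quotient is an ∞/∞ indeterminate form as x → -∞.
Compare growth rates of the dominant terms (exponentials ≫ polynomials ≫ logarithms), or apply L'Hôpital's rule; the quotient → 0.
Adding the constant: 0 + 4 = 4. Limit = 4.

Final answer: 4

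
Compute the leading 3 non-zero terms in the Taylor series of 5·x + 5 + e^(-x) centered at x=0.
x^2/2 + 4·x + 6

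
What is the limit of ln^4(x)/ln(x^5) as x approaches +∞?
This is an ∞/∞ indeterminate form as x → +∞.
Write ln(x^5) = 5·ln(x), reducing the quotient to ln^3(x)/5 → ∞.
Limit = ∞.

Final answer: ∞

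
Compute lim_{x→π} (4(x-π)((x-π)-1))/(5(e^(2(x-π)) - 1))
Both numerator and denominator → 0 as x → π; this is a 0/0 indeterminate form.
Expand each to leading order near x = π: numerator ~ -4·(x - π), denominator ~ 10·(x - π).
The limit of the ratio is -2/5.

Final answer: -2/5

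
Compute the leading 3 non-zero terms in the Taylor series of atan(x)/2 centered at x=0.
x^5/10 - x^3/6 + x/2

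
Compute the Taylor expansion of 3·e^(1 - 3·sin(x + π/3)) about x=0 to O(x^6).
x^5·(-4071·e^(1 - 3·√(3)/2)/1280 - 27·√(3)·e^(1 - 3·√(3)/2)/64) + x^4·(261·e^(1 - 3·√(3)/2)/128 + 75·√(3)·e^(1 - 3·√(3)/2)/32) + x^3·(-27·√(3)·e^(1 - 3·√(3)/2)/8 - 15·e^(1 - 3·√(3)/2)/16) + x^2·(27·e^(1 - 3·√(3)/2)/8 + 9·√(3)·e^(1 - 3·√(3)/2)/4) - 9·x·e^(1 - 3·√(3)/2)/2 + 3·e^(1 - 3·√(3)/2)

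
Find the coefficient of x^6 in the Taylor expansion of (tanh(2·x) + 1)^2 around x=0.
Expand to order 6: (tanh(2·x) + 1)^2 = 1088·x^6/45 + 128·x^5/15 - 32·x^4/3 - 16·x^3/3 + 4·x^2 + 4·x + 1 + O(x^7).
The coefficient of x^6 is 1088/45.

Final answer: 1088/45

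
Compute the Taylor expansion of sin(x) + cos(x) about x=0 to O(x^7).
-x^6/720 + x^5/120 + x^4/24 - x^3/6 - x^2/2 + x + 1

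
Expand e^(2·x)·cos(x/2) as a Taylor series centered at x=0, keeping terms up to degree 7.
-727·x^7/161280 + 11·x^6/1024 + 101·x^5/960 + 161·x^4/384 + 13·x^3/12 + 15·x^2/8 + 2·x + 1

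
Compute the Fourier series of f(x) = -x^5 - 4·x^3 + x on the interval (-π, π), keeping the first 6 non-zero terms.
(-2·π^4 - 190 + 32·π^2)·sin(x) + (-π^2 + 1/2 + π^4)·sin(2·x) + (-2·π^4/3 - 32·π^2/27 + 118/81)·sin(3·x) + (-65/64 + 11·π^2/8 + π^4/2)·sin(4·x) + (-2·π^4/5 - 32·π^2/25 + 442/625)·sin(5·x) + (-85/162 + 31·π^2/27 + π^4/3)·sin(6·x)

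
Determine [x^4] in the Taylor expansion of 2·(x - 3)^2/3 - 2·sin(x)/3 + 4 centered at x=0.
Expand to order 4: 2·(x - 3)^2/3 - 2·sin(x)/3 + 4 = x^3/9 + 2·x^2/3 - 14·x/3 + 10 + O(x^5).
The coefficient of x^4 is 0.

Final answer: 0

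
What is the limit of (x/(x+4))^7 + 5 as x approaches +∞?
As x → +∞: x/(x+4) = 1/(1 + 4/x) → 1, and the 7th power of a limit-1 base also → 1; with the additive constant, 1 + 5 = 6.
Limit = 6.

Final answer: 6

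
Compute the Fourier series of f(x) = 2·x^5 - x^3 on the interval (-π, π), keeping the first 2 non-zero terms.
(-82·π^2 + 4·π^4 + 492)·sin(x) + (-2·π^4 - 33/2 + 11·π^2)·sin(2·x)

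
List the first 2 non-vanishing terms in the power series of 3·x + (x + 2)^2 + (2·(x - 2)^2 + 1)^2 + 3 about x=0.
88 - 137·x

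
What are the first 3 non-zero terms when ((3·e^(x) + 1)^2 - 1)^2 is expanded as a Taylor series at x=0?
1206·x^2 + 720·x + 225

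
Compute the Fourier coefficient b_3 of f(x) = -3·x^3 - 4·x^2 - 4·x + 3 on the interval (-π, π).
b_3 = (1/π) ∫_{-π}^{π} f(x)·sin(3x) dx.
Evaluate the integral (use parity and integration by parts as needed): b_3 = -2·π^2 - 4/3.

Final answer: -2·π^2 - 4/3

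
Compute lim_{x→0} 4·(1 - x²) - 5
Direct substitution at x = 0 gives -1.

Final answer: -1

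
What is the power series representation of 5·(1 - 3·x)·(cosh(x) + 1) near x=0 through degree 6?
x^6/144 - 5·x^5/8 + 5·x^4/24 - 15·x^3/2 + 5·x^2/2 - 30·x + 10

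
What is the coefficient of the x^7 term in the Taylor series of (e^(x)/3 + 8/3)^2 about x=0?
Expand to order 7: (e^(x)/3 + 8/3)^2 = x^7/315 + x^6/81 + 2·x^5/45 + 4·x^4/27 + 4·x^3/9 + 10·x^2/9 + 2·x + 9 + O(x^8).
The coefficient of x^7 is 1/315.

Final answer: 1/315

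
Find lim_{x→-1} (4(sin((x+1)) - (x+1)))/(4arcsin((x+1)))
Both numerator and denominator → 0 as x → -1; this is a 0/0 indeterminate form.
Expand each to leading order near x = -1: numerator ~ -2·(x + 1)^3/3, denominator ~ 4·(x + 1).
The limit of the ratio is 0.

Final answer: 0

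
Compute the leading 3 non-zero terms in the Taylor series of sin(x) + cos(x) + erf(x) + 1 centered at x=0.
-x^2/2 + x·(1 + 2/√(π)) + 2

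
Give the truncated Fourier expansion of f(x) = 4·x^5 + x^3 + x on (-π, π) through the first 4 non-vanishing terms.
(-158·π^2 + 8·π^4 + 950)·sin(x) + (-4·π^4 - 59/2 + 19·π^2)·sin(2·x) + (-142·π^2/27 + 338/81 + 8·π^4/3)·sin(3·x) + (-2·π^4 - 5/4 + 2·π^2)·sin(4·x)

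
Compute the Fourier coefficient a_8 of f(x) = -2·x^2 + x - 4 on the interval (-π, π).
a_8 = (1/π) ∫_{-π}^{π} f(x)·cos(8x) dx.
Evaluate the integral (use parity and integration by parts as needed): a_8 = -1/8.

Final answer: -1/8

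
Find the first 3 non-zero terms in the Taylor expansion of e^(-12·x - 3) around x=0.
72·x^2·e^(-3) - 12·x·e^(-3) + e^(-3)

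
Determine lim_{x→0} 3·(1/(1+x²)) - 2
Direct substitution at x = 0 gives 1.

Final answer: 1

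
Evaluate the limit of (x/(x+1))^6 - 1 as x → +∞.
As x → +∞: x/(x+1) = 1/(1 + 1/x) → 1, and the 6th power of a limit-1 base also → 1; with the additive constant, 1 - 1 = 0.
Limit = 0.

Final answer: 0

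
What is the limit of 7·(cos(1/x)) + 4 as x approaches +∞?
Evaluate the dominant behaviour as x → +∞; each term tends to a finite value or vanishes.
Limit = 11.

Final answer: 11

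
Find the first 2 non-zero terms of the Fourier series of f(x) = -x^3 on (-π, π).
(12 - 2·π^2)·sin(x) + (-3/2 + π^2)·sin(2·x)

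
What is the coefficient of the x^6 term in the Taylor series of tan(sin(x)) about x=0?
Expand to order 6: tan(sin(x)) = -x^5/40 + x^3/6 + x + O(x^7).
The coefficient of x^6 is 0.

Final answer: 0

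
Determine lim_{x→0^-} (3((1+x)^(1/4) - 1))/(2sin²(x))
Both numerator and denominator → 0 as x → 0^-; this is a 0/0 indeterminate form.
Expand each to leading order near x = 0: numerator ~ 3·x/4, denominator ~ 2·x^2.
The limit of the ratio is -∞.

Final answer: -∞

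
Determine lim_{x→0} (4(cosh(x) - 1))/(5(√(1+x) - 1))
Both numerator and denominator → 0 as x → 0; this is a 0/0 indeterminate form.
Expand each to leading order near x = 0: numerator ~ 2·x^2, denominator ~ 5·x/2.
The limit of the ratio is 0.

Final answer: 0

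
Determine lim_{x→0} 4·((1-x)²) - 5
Direct substitution at x = 0 gives -1.

Final answer: -1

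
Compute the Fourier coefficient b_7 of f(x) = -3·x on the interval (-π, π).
b_7 = (1/π) ∫_{-π}^{π} f(x)·sin(7x) dx.
Evaluate the integral (use parity and integration by parts as needed): b_7 = -6/7.

Final answer: -6/7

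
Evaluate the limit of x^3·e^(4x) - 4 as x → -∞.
The product is a 0·∞ indeterminate form at x → -∞.
Rewrite the product as x^3 / e^(-4x) (an ∞/∞ form) and apply L'Hôpital, or use the standard hierarchy e^(4|x|) ≫ |x^3| as x → -∞.
The indeterminate product → 0, so the limit = -4.

Final answer: -4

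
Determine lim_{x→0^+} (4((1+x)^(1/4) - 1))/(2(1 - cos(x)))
Both numerator and denominator → 0 as x → 0^+; this is a 0/0 indeterminate form.
Expand each to leading order near x = 0: numerator ~ x, denominator ~ x^2.
The limit of the ratio is ∞.

Final answer: ∞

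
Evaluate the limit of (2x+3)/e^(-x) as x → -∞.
This is an ∞/∞ indeterminate form as x → -∞.
Compare growth rates of the dominant terms (exponentials ≫ polynomials ≫ logarithms), or apply L'Hôpital's rule; the quotient → 0.
Limit = 0.

Final answer: 0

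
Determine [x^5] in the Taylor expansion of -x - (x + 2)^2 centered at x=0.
Expand to order 5: -x - (x + 2)^2 = -x^2 - 5·x - 4 + O(x^6).
The coefficient of x^5 is 0.

Final answer: 0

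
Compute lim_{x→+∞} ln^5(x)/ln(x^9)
This is an ∞/∞ indeterminate form as x → +∞.
Write ln(x^9) = 9·ln(x), reducing the quotient to ln^4(x)/9 → ∞.
Limit = ∞.

Final answer: ∞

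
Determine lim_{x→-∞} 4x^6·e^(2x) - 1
The product is a 0·∞ indeterminate form at x → -∞.
Rewrite the product as 4x^6 / e^(-2x) (an ∞/∞ form) and apply L'Hôpital, or use the standard hierarchy e^(2|x|) ≫ |x^6| as x → -∞.
The indeterminate product → 0, so the limit = -1.

Final answer: -1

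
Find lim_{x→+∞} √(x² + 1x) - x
This is an ∞ − ∞ indeterminate form.
Multiply and divide by the conjugate √(x²+1x) + x; the x² terms cancel, leaving (1x)/(√(x²+1x)+x) → 1/2.
Limit = 1/2.

Final answer: 1/2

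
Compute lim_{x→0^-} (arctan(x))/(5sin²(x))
Both numerator and denominator → 0 as x → 0^-; this is a 0/0 indeterminate form.
Expand each to leading order near x = 0: numerator ~ x, denominator ~ 5·x^2.
The limit of the ratio is -∞.

Final answer: -∞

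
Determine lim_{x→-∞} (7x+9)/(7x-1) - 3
Evaluate the dominant behaviour as x → -∞; each term tends to a finite value or vanishes.
Limit = -2.

Final answer: -2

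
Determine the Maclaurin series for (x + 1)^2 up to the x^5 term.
x^2 + 2·x + 1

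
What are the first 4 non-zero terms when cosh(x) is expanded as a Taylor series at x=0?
x^6/720 + x^4/24 + x^2/2 + 1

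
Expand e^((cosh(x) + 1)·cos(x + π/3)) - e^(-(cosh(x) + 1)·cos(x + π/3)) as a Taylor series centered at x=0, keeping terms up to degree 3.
x^3·(-√(3)·e/3 - 5·√(3)·e^(-1)/6) + x^2·(-7·e^(-1)/4 + 5·e/4) + x·(-√(3)·e - √(3)·e^(-1)) - e^(-1) + e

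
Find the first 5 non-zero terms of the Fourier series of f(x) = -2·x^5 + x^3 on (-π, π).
(-492 - 4·π^4 + 82·π^2)·sin(x) + (-11·π^2 + 33/2 + 2·π^4)·sin(2·x) + (-4·π^4/3 - 196/81 + 98·π^2/27)·sin(3·x) + (-7·π^2/4 + 21/32 + π^4)·sin(4·x) + (-4·π^4/5 - 156/625 + 26·π^2/25)·sin(5·x)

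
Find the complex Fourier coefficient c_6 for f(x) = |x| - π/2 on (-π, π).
Compute the real Fourier coefficients first: a_6 = 0, b_6 = 0.
Then c_6 = (a_6 − i·b_6)/2 = 0.

Final answer: 0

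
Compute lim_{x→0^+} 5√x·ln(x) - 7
The product is a 0·∞ indeterminate form at x → 0⁺.
Rewrite the product as 5·ln(x) / x^(-1/2) and apply L'Hôpital, or use the standard hierarchy x^(-1/2) ≫ |ln x| as x → 0⁺.
The indeterminate product → 0, so the limit = -7.

Final answer: -7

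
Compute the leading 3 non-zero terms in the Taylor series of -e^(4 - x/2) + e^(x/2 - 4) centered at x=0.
x^2·(-e^(4)/8 + e^(-4)/8) + x·(e^(-4)/2 + e^(4)/2) - e^(4) + e^(-4)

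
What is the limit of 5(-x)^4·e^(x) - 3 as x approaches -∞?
The product is a 0·∞ indeterminate form at x → -∞.
Rewrite the product as 5(-x)^4 / e^(-x) (an ∞/∞ form) and apply L'Hôpital, or use the standard hierarchy e^(|x|) ≫ |(-x)^4| as x → -∞.
The indeterminate product → 0, so the limit = -3.

Final answer: -3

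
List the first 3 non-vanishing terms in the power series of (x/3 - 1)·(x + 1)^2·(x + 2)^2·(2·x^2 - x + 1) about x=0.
-19·x^2/3 - 20·x/3 - 4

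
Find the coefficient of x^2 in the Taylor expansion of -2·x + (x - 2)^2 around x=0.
Expand to order 2: -2·x + (x - 2)^2 = x^2 - 6·x + 4 + O(x^3).
The coefficient of x^2 is 1.

Final answer: 1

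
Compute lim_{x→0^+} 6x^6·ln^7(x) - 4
The product is a 0·∞ indeterminate form at x → 0⁺.
Rewrite the product as 6·ln^7(x) / x^(-6) and apply L'Hôpital, or use the standard hierarchy x^(-6) ≫ |ln x|^7 as x → 0⁺.
The indeterminate product → 0, so the limit = -4.

Final answer: -4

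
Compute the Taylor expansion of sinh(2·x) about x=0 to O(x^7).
4·x^5/15 + 4·x^3/3 + 2·x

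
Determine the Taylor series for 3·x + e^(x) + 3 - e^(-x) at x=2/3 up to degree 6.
(-1 + e^(4/3) + 5·e^(2/3))·e^(-2/3) + (1 + e^(4/3) + 3·e^(2/3))·e^(-2/3)·(x - 2/3) + (-1 + e^(4/3))·e^(-2/3)·(x - 2/3)^2/2 + (1 + e^(4/3))·e^(-2/3)·(x - 2/3)^3/6 + (-1 + e^(4/3))·e^(-2/3)·(x - 2/3)^4/24 + (1 + e^(4/3))·e^(-2/3)·(x - 2/3)^5/120 + (-1 + e^(4/3))·e^(-2/3)·(x - 2/3)^6/720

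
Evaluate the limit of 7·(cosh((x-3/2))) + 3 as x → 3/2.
Direct substitution at x = 3/2 gives 10.

Final answer: 10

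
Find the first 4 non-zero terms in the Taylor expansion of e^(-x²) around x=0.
-x^6/6 + x^4/2 - x^2 + 1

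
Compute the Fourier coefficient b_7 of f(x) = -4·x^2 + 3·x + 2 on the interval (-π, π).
b_7 = (1/π) ∫_{-π}^{π} f(x)·sin(7x) dx.
Evaluate the integral (use parity and integration by parts as needed): b_7 = 6/7.

Final answer: 6/7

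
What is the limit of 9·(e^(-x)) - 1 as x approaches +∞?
Evaluate the dominant behaviour as x → +∞; each term tends to a finite value or vanishes.
Limit = -1.

Final answer: -1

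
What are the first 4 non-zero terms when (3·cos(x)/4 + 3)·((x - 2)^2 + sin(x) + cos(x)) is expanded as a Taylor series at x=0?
x^4/8 + x^3/2 - 45·x/4 + 75/4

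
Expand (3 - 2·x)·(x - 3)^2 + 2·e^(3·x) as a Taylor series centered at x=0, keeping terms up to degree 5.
81·x^5/20 + 27·x^4/4 + 7·x^3 + 24·x^2 - 30·x + 29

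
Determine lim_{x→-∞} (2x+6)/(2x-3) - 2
Evaluate the dominant behaviour as x → -∞; each term tends to a finite value or vanishes.
Limit = -1.

Final answer: -1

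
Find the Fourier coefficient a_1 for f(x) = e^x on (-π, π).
a_1 = (1/π) ∫_{-π}^{π} f(x)·cos(1x) dx.
Evaluate the integral (use parity and integration by parts as needed): a_1 = (1 - e^(2·π))·e^(-π)/(2·π).

Final answer: (1 - e^(2·π))·e^(-π)/(2·π)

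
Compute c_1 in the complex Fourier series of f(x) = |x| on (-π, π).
Compute the real Fourier coefficients first: a_1 = -4/π, b_1 = 0.
Then c_1 = (a_1 − i·b_1)/2 = -2/π.

Final answer: -2/π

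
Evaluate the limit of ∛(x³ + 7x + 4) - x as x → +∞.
This is an ∞ − ∞ indeterminate form.
Multiply by (A² + AB + B²)/(A² + AB + B²) where A = ∛(x³+7x + 4), B = x to use A³ − B³ = (A−B)(A²+AB+B²); the x³ terms cancel, leaving (7x + 4)/(A²+AB+B²) with denominator ~ 3x², so the limit is 0.
Limit = 0.

Final answer: 0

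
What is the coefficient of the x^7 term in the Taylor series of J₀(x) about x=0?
Expand to order 7: J₀(x) = -x^6/2304 + x^4/64 - x^2/4 + 1 + O(x^8).
The coefficient of x^7 is 0.

Final answer: 0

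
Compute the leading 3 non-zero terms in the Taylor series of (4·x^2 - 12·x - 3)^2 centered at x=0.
120·x^2 + 72·x + 9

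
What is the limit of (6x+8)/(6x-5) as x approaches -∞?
Evaluate the dominant behaviour as x → -∞; each term tends to a finite value or vanishes.
Limit = 1.

Final answer: 1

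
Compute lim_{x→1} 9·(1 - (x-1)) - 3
Direct substitution at x = 1 gives 6.

Final answer: 6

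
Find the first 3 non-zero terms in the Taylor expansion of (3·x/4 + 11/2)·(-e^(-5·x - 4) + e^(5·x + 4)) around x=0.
x^2·(-65·e^(-4) + 145·e^(4)/2) + x·(107·e^(-4)/4 + 113·e^(4)/4) - 11·e^(-4)/2 + 11·e^(4)/2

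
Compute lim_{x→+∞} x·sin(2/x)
As x → +∞: let u = 2/x → 0⁺; then x·sin(2/x) = 2·sin(u)/u → 2·1 = 2.
Limit = 2.

Final answer: 2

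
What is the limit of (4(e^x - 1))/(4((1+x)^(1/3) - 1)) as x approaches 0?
Both numerator and denominator → 0 as x → 0; this is a 0/0 indeterminate form.
Expand each to leading order near x = 0: numerator ~ 4·x, denominator ~ 4·x/3.
The limit of the ratio is 3.

Final answer: 3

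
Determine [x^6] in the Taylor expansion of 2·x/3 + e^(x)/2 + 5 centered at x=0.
Expand to order 6: 2·x/3 + e^(x)/2 + 5 = x^6/1440 + x^5/240 + x^4/48 + x^3/12 + x^2/4 + 7·x/6 + 11/2 + O(x^7).
The coefficient of x^6 is 1/1440.

Final answer: 1/1440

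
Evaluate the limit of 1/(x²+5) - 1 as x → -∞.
Evaluate the dominant behaviour as x → -∞; each term tends to a finite value or vanishes.
Limit = -1.

Final answer: -1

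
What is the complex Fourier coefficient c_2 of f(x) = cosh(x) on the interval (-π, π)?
Compute the real Fourier coefficients first: a_2 = 2·sinh(π)/(5·π), b_2 = 0.
Then c_2 = (a_2 − i·b_2)/2 = sinh(π)/(5·π).

Final answer: sinh(π)/(5·π)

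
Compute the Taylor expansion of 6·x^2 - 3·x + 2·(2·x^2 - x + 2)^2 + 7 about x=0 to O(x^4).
-8·x^3 + 24·x^2 - 11·x + 15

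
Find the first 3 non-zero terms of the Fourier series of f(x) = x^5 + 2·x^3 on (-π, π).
(-36·π^2 + 2·π^4 + 216)·sin(x) + (-π^4 - 9/2 + 3·π^2)·sin(2·x) + (-4·π^2/27 + 8/81 + 2·π^4/3)·sin(3·x)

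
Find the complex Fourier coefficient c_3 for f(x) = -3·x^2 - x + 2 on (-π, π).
Compute the real Fourier coefficients first: a_3 = 4/3, b_3 = -2/3.
Then c_3 = (a_3 − i·b_3)/2 = 2/3 + i/3.

Final answer: 2/3 + i/3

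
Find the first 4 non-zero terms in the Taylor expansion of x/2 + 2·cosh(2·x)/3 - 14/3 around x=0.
4·x^4/9 + 4·x^2/3 + x/2 - 4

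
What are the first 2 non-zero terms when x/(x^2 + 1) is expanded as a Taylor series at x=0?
-x^3 + x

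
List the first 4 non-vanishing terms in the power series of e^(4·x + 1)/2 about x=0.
16·e·x^3/3 + 4·e·x^2 + 2·e·x + e/2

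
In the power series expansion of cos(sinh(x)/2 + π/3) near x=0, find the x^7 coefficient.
Expand to order 7: cos(sinh(x)/2 + π/3) = 179·√(3)·x^7/184320 - 59·x^6/30720 + 23·√(3)·x^5/7680 - 5·x^4/256 - √(3)·x^3/32 - x^2/16 - √(3)·x/4 + 1/2 + O(x^8).
The coefficient of x^7 is 179·√(3)/184320.

Final answer: 179·√(3)/184320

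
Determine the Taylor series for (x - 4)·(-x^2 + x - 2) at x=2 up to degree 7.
8 + 2·(x - 2) - (x - 2)^2 - (x - 2)^3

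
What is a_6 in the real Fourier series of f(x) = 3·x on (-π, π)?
a_6 = (1/π) ∫_{-π}^{π} f(x)·cos(6x) dx.
Evaluate the integral (use parity and integration by parts as needed): a_6 = 0.

Final answer: 0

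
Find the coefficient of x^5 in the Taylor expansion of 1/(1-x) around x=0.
Expand to order 5: 1/(1-x) = x^5 + x^4 + x^3 + x^2 + x + 1 + O(x^6).
The coefficient of x^5 is 1.

Final answer: 1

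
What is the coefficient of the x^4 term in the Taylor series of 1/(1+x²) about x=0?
Expand to order 4: 1/(1+x²) = x^4 - x^2 + 1 + O(x^5).
The coefficient of x^4 is 1.

Final answer: 1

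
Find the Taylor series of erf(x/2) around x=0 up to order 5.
x^5/(160·√(π)) - x^3/(12·√(π)) + x/√(π)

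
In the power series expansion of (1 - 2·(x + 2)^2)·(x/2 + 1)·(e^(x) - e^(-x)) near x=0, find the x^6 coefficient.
Expand to order 6: (1 - 2·(x + 2)^2)·(x/2 + 1)·(e^(x) - e^(-x)) = -21·x^6/40 - 127·x^5/60 - 35·x^4/6 - 43·x^3/3 - 23·x^2 - 14·x + O(x^7).
The coefficient of x^6 is -21/40.

Final answer: -21/40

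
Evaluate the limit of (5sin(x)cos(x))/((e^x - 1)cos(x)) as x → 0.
Both numerator and denominator → 0 as x → 0; this is a 0/0 indeterminate form.
Expand each to leading order near x = 0: numerator ~ 5·x, denominator ~ x.
The limit of the ratio is 5.

Final answer: 5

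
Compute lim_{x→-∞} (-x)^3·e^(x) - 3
The product is a 0·∞ indeterminate form at x → -∞.
Rewrite the product as (-x)^3 / e^(-x) (an ∞/∞ form) and apply L'Hôpital, or use the standard hierarchy e^(|x|) ≫ |(-x)^3| as x → -∞.
The indeterminate product → 0, so the limit = -3.

Final answer: -3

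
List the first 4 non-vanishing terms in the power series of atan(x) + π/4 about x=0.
x^5/5 - x^3/3 + x + π/4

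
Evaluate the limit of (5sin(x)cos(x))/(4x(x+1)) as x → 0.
Both numerator and denominator → 0 as x → 0; this is a 0/0 indeterminate form.
Expand each to leading order near x = 0: numerator ~ 5·x, denominator ~ 4·x.
The limit of the ratio is 5/4.

Final answer: 5/4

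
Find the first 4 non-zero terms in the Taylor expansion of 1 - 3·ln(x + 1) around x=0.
-x^3 + 3·x^2/2 - 3·x + 1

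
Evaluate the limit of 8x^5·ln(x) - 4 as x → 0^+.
The product is a 0·∞ indeterminate form at x → 0⁺.
Rewrite the product as 8·ln(x) / x^(-5) and apply L'Hôpital, or use the standard hierarchy x^(-5) ≫ |ln x| as x → 0⁺.
The indeterminate product → 0, so the limit = -4.

Final answer: -4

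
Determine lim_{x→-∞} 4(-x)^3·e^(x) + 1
The product is a 0·∞ indeterminate form at x → -∞.
Rewrite the product as 4(-x)^3 / e^(-x) (an ∞/∞ form) and apply L'Hôpital, or use the standard hierarchy e^(|x|) ≫ |(-x)^3| as x → -∞.
The indeterminate product → 0, so the limit = 1.

Final answer: 1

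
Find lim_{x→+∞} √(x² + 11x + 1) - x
This is an ∞ − ∞ indeterminate form.
Multiply and divide by the conjugate √(x²+11x + 1) + x; the x² terms cancel, leaving (11x + 1)/(√(x²+11x + 1)+x) → 11/2.
Limit = 11/2.

Final answer: 11/2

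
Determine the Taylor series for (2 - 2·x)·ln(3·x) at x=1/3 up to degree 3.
4·(x - 1/3) - 12·(x - 1/3)^2 + 21·(x - 1/3)^3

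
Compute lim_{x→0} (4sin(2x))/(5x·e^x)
Both numerator and denominator → 0 as x → 0; this is a 0/0 indeterminate form.
Expand each to leading order near x = 0: numerator ~ 8·x, denominator ~ 5·x.
The limit of the ratio is 8/5.

Final answer: 8/5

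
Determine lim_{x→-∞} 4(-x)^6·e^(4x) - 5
The product is a 0·∞ indeterminate form at x → -∞.
Rewrite the product as 4(-x)^6 / e^(-4x) (an ∞/∞ form) and apply L'Hôpital, or use the standard hierarchy e^(4|x|) ≫ |(-x)^6| as x → -∞.
The indeterminate product → 0, so the limit = -5.

Final answer: -5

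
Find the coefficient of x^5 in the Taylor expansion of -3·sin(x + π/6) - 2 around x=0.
Expand to order 5: -3·sin(x + π/6) - 2 = -√(3)·x^5/80 - x^4/16 + √(3)·x^3/4 + 3·x^2/4 - 3·√(3)·x/2 - 7/2 + O(x^6).
The coefficient of x^5 is -√(3)/80.

Final answer: -√(3)/80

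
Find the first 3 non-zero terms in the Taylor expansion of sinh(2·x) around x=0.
4·x^5/15 + 4·x^3/3 + 2·x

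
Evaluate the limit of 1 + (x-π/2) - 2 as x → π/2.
Direct substitution at x = π/2 gives -1.

Final answer: -1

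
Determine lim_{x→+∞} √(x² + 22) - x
This is an ∞ − ∞ indeterminate form.
Multiply and divide by the conjugate √(x²+22) + x; the x² terms cancel, leaving 22/(√(x²+22)+x) → 0.
Limit = 0.

Final answer: 0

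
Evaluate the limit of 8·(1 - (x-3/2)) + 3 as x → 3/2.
Direct substitution at x = 3/2 gives 11.

Final answer: 11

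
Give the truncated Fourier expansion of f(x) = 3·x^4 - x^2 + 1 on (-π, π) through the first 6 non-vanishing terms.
(148 - 24·π^2)·cos(x) + (-10 + 6·π^2)·cos(2·x) + (20/9 - 8·π^2/3)·cos(3·x) + (-13/16 + 3·π^2/2)·cos(4·x) + (244/625 - 24·π^2/25)·cos(5·x) - π^2/3 + 1 + 3·π^4/5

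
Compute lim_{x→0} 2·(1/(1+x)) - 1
Direct substitution at x = 0 gives 1.

Final answer: 1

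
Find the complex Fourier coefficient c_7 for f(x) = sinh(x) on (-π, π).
Compute the real Fourier coefficients first: a_7 = 0, b_7 = 7·sinh(π)/(25·π).
Then c_7 = (a_7 − i·b_7)/2 = -7·i·sinh(π)/(50·π).

Final answer: -7·i·sinh(π)/(50·π)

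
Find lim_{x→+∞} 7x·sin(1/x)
As x → +∞: let u = 1/x → 0⁺; then 7·x·sin(1/x) = 7·1·sin(u)/u → 7·1·1 = 7.
Limit = 7.

Final answer: 7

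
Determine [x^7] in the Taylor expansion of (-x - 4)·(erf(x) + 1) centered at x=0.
Expand to order 7: (-x - 4)·(erf(x) + 1) = 4·x^7/(21·√(π)) - x^6/(5·√(π)) - 4·x^5/(5·√(π)) + 2·x^4/(3·√(π)) + 8·x^3/(3·√(π)) - 2·x^2/√(π) + x·(-8/√(π) - 1) - 4 + O(x^8).
The coefficient of x^7 is 4/(21·√(π)).

Final answer: 4/(21·√(π))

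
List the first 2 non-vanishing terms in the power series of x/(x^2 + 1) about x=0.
-x^3 + x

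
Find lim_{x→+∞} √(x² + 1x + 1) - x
This is an ∞ − ∞ indeterminate form.
Multiply and divide by the conjugate √(x²+1x + 1) + x; the x² terms cancel, leaving (1x + 1)/(√(x²+1x + 1)+x) → 1/2.
Limit = 1/2.

Final answer: 1/2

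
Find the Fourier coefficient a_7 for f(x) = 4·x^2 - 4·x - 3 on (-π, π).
a_7 = (1/π) ∫_{-π}^{π} f(x)·cos(7x) dx.
Evaluate the integral (use parity and integration by parts as needed): a_7 = -16/49.

Final answer: -16/49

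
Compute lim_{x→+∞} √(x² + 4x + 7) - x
As x → +∞: multiply by the conjugate to get (4x+7)/(√(x²+4x+7)+x); the denominator ~ 2x, so the limit is 4/2 = 2.
Limit = 2.

Final answer: 2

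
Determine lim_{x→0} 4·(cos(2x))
Direct substitution at x = 0 gives 4.

Final answer: 4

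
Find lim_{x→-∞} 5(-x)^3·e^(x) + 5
The product is a 0·∞ indeterminate form at x → -∞.
Rewrite the product as 5(-x)^3 / e^(-x) (an ∞/∞ form) and apply L'Hôpital, or use the standard hierarchy e^(|x|) ≫ |(-x)^3| as x → -∞.
The indeterminate product → 0, so the limit = 5.

Final answer: 5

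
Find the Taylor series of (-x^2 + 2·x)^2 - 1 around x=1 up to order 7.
-2·(x - 1)^2 + (x - 1)^4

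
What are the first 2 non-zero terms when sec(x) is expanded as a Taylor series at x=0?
x^2/2 + 1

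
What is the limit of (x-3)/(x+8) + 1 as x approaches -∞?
Evaluate the dominant behaviour as x → -∞; each term tends to a finite value or vanishes.
Limit = 2.

Final answer: 2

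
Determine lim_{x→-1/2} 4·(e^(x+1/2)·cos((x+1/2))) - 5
Direct substitution at x = -1/2 gives -1.

Final answer: -1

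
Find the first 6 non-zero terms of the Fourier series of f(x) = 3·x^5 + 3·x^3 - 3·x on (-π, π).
(-114·π^2 + 6·π^4 + 678)·sin(x) + (-3·π^4 - 15 + 12·π^2)·sin(2·x) + (-22·π^2/9 - 10/27 + 2·π^4)·sin(3·x) + (-3·π^4/2 + 87/64 + 3·π^2/8)·sin(4·x) + (-786/625 + 6·π^2/25 + 6·π^4/5)·sin(5·x) + (-π^4 - 4·π^2/9 + 29/27)·sin(6·x)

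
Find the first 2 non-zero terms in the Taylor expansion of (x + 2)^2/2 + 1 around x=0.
2·x + 3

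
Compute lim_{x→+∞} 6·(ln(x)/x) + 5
Evaluate the dominant behaviour as x → +∞; each term tends to a finite value or vanishes.
Limit = 5.

Final answer: 5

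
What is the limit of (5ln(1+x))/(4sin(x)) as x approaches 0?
Both numerator and denominator → 0 as x → 0; this is a 0/0 indeterminate form.
Expand each to leading order near x = 0: numerator ~ 5·x, denominator ~ 4·x.
The limit of the ratio is 5/4.

Final answer: 5/4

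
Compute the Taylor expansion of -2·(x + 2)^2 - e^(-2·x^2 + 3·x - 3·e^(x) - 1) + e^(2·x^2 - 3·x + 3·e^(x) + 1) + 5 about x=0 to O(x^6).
x^5·(-69·e^(-4)/40 + 71·e^(4)/40) + x^4·(-6·e^(-4) + 25·e^(4)/4) + x^3·(e^(-4)/2 + e^(4)/2) + x^2·(-2 + 7·e^(-4)/2 + 7·e^(4)/2) - 8·x - 3 - e^(-4) + e^(4)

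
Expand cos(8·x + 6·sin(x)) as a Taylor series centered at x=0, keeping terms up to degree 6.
-98246·x^6/9 + 4844·x^4/3 - 98·x^2 + 1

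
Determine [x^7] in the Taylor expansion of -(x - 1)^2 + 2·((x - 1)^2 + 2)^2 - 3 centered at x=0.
Expand to order 7: -(x - 1)^2 + 2·((x - 1)^2 + 2)^2 - 3 = 2·x^4 - 8·x^3 + 19·x^2 - 22·x + 14 + O(x^8).
The coefficient of x^7 is 0.

Final answer: 0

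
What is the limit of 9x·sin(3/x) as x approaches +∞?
As x → +∞: let u = 3/x → 0⁺; then 9·x·sin(3/x) = 9·3·sin(u)/u → 9·3·1 = 27.
Limit = 27.

Final answer: 27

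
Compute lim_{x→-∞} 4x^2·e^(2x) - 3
The product is a 0·∞ indeterminate form at x → -∞.
Rewrite the product as 4x^2 / e^(-2x) (an ∞/∞ form) and apply L'Hôpital, or use the standard hierarchy e^(2|x|) ≫ |x^2| as x → -∞.
The indeterminate product → 0, so the limit = -3.

Final answer: -3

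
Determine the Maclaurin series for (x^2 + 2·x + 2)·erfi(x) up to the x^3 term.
10·x^3/(3·√(π)) + 4·x^2/√(π) + 4·x/√(π)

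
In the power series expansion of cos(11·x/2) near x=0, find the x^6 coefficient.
Expand to order 6: cos(11·x/2) = -1771561·x^6/46080 + 14641·x^4/384 - 121·x^2/8 + 1 + O(x^7).
The coefficient of x^6 is -1771561/46080.

Final answer: -1771561/46080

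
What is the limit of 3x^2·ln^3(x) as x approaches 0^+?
This is a 0·∞ indeterminate form at x → 0⁺.
Rewrite the product as 3·ln^3(x) / x^(-2) and apply L'Hôpital, or use the standard hierarchy x^(-2) ≫ |ln x|^3 as x → 0⁺.
The indeterminate product → 0, so the limit = 0.

Final answer: 0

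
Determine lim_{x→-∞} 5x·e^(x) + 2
The product is a 0·∞ indeterminate form at x → -∞.
Rewrite the product as 5x / e^(-x) (an ∞/∞ form) and apply L'Hôpital, or use the standard hierarchy e^(|x|) ≫ |x| as x → -∞.
The indeterminate product → 0, so the limit = 2.

Final answer: 2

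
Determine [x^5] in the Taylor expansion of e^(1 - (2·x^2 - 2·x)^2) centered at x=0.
Expand to order 5: e^(1 - (2·x^2 - 2·x)^2) = -32·e·x^5 + 4·e·x^4 + 8·e·x^3 - 4·e·x^2 + e + O(x^6).
The coefficient of x^5 is -32·e.

Final answer: -32·e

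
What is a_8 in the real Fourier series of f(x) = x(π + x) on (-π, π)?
a_8 = (1/π) ∫_{-π}^{π} f(x)·cos(8x) dx.
Evaluate the integral (use parity and integration by parts as needed): a_8 = 1/16.

Final answer: 1/16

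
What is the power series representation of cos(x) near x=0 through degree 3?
1 - x^2/2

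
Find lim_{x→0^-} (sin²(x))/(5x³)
Both numerator and denominator → 0 as x → 0^-; this is a 0/0 indeterminate form.
Expand each to leading order near x = 0: numerator ~ x^2, denominator ~ 5·x^3.
The limit of the ratio is -∞.

Final answer: -∞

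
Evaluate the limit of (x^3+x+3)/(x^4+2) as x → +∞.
This is an ∞/∞ indeterminate form as x → +∞.
Divide numerator and denominator by x^4 and let the lower-order terms vanish; the numerator's degree 3 is below the denominator's degree 4, so the quotient → 0.
Limit = 0.

Final answer: 0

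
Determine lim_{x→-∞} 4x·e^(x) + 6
The product is a 0·∞ indeterminate form at x → -∞.
Rewrite the product as 4x / e^(-x) (an ∞/∞ form) and apply L'Hôpital, or use the standard hierarchy e^(|x|) ≫ |x| as x → -∞.
The indeterminate product → 0, so the limit = 6.

Final answer: 6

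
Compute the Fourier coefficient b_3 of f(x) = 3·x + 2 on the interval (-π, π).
b_3 = (1/π) ∫_{-π}^{π} f(x)·sin(3x) dx.
Evaluate the integral (use parity and integration by parts as needed): b_3 = 2.

Final answer: 2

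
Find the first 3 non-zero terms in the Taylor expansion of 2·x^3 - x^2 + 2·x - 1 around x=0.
-x^2 + 2·x - 1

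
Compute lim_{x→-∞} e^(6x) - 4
Evaluate the dominant behaviour as x → -∞; each term tends to a finite value or vanishes.
Limit = -4.

Final answer: -4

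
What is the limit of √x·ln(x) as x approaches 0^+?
This is a 0·∞ indeterminate form at x → 0⁺.
Rewrite the product as ln(x) / x^(-1/2) and apply L'Hôpital, or use the standard hierarchy x^(-1/2) ≫ |ln x| as x → 0⁺.
The indeterminate product → 0, so the limit = 0.

Final answer: 0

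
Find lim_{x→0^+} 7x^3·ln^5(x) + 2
The product is a 0·∞ indeterminate form at x → 0⁺.
Rewrite the product as 7·ln^5(x) / x^(-3) and apply L'Hôpital, or use the standard hierarchy x^(-3) ≫ |ln x|^5 as x → 0⁺.
The indeterminate product → 0, so the limit = 2.

Final answer: 2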